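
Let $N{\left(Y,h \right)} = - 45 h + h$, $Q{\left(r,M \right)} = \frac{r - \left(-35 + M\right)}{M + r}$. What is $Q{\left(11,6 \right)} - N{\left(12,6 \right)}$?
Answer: $\frac{4528}{17} \approx 266.35$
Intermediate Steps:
$Q{\left(r,M \right)} = \frac{35 + r - M}{M + r}$
$N{\left(Y,h \right)} = - 44 h$
$Q{\left(11,6 \right)} - N{\left(12,6 \right)} = \frac{35 + 11 - 6}{6 + 11} - \left(-44\right) 6 = \frac{35 + 11 - 6}{17} - -264 = \frac{1}{17} \cdot 40 + 264 = \frac{40}{17} + 264 = \frac{4528}{17}$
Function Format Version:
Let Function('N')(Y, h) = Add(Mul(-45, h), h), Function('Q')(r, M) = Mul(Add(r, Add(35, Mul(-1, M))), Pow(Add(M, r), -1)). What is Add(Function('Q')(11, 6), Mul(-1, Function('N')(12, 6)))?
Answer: Rational(4528, 17) ≈ 266.35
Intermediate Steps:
Function('Q')(r, M) = Mul(Pow(Add(M, r), -1), Add(35, r, Mul(-1, M))) (Function('Q')(r, M) = Mul(Add(35, r, Mul(-1, M)), Pow(Add(M, r), -1)) = Mul(Pow(Add(M, r), -1), Add(35, r, Mul(-1, M))))
Function('N')(Y, h) = Mul(-44, h)
Add(Function('Q')(11, 6), Mul(-1, Function('N')(12, 6))) = Add(Mul(Pow(Add(6, 11), -1), Add(35, 11, Mul(-1, 6))), Mul(-1, Mul(-44, 6))) = Add(Mul(Pow(17, -1), Add(35, 11, -6)), Mul(-1, -264)) = Add(Mul(Rational(1, 17), 40), 264) = Add(Rational(40, 17), 264) = Rational(4528, 17)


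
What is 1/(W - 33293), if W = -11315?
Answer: -1/44608 ≈ -2.2418e-5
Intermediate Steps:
1/(W - 33293) = 1/(-11315 - 33293) = 1/(-44608) = -1/44608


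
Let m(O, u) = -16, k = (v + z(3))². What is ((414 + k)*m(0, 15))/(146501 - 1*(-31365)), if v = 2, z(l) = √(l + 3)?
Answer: -3392/88933 - 32*√6/88933 ≈ -0.039022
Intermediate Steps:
z(l) = √(3 + l)
k = (2 + √6)² (k = (2 + √(3 + 3))² = (2 + √6)² ≈ 19.798)
((414 + k)*m(0, 15))/(146501 - 1*(-31365)) = ((414 + (2 + √6)²)*(-16))/(146501 - 1*(-31365)) = (-6624 - 16*(2 + √6)²)/(146501 + 31365) = (-6624 - 16*(2 + √6)²)/177866 = (-6624 - 16*(2 + √6)²)*(1/177866) = -3312/88933 - 8*(2 + √6)²/88933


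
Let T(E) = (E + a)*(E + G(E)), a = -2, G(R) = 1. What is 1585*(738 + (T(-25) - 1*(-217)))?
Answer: 2540755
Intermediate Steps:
T(E) = (1 + E)*(-2 + E) (T(E) = (E - 2)*(E + 1) = (-2 + E)*(1 + E) = (1 + E)*(-2 + E))
1585*(738 + (T(-25) - 1*(-217))) = 1585*(738 + ((-2 + (-25)**2 - 1*(-25)) - 1*(-217))) = 1585*(738 + ((-2 + 625 + 25) + 217)) = 1585*(738 + (648 + 217)) = 1585*(738 + 865) = 1585*1603 = 2540755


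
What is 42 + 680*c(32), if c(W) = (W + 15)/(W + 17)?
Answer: 34018/49 ≈ 694.25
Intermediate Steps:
c(W) = (15 + W)/(17 + W)
42 + 680*c(32) = 42 + 680*((15 + 32)/(17 + 32)) = 42 + 680*(47/49) = 42 + 31960/49 = 34018/49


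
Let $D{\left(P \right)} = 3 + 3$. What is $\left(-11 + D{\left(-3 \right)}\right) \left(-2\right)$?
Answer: $10$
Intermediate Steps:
$D{\left(P \right)} = 6$
$\left(-11 + D{\left(-3 \right)}\right) \left(-2\right) = \left(-11 + 6\right) \left(-2\right) = \left(-5\right) \left(-2\right) = 10$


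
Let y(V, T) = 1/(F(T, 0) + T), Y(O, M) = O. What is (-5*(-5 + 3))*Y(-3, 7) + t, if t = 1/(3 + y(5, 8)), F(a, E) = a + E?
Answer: -1454/49 ≈ -29.673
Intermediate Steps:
F(a, E) = E + a
y(V, T) = 1/(2*T) (y(V, T) = 1/((0 + T) + T) = 1/(T + T) = 1/(2*T))
t = 16/49 (t = 1/(3 + (1/2)/8) = 1/(3 + (1/2)*(1/8)) = 1/(3 + 1/16) = 1/(49/16) = 16/49 ≈ 0.32653)
(-5*(-5 + 3))*Y(-3, 7) + t = -5*(-5 + 3)*(-3) + 16/49 = -5*(-2)*(-3) + 16/49 = 10*(-3) + 16/49 = -30 + 16/49 = -1454/49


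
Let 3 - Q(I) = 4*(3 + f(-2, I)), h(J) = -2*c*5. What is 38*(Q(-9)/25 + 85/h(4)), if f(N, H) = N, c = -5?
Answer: 1577/25 ≈ 63.080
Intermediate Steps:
h(J) = 50 (h(J) = -2*(-5)*5 = 10*5 = 50)
Q(I) = -1 (Q(I) = 3 - 4*(3 - 2) = 3 - 4 = -1)
38*(Q(-9)/25 + 85/h(4)) = 38*(-1/25 + 85/50) = 38*(-1*1/25 + 85*(1/50)) = 38*(-1/25 + 17/10) = 38*(83/50) = 1577/25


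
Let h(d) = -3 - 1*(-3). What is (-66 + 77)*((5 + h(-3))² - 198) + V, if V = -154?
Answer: -2057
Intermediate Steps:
h(d) = 0 (h(d) = -3 + 3 = 0)
(-66 + 77)*((5 + h(-3))² - 198) + V = (-66 + 77)*((5 + 0)² - 198) - 154 = 11*(5² - 198) - 154 = 11*(25 - 198) - 154 = 11*(-173) - 154 = -1903 - 154 = -2057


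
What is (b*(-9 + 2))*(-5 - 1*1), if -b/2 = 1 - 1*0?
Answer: -84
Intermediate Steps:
b = -2 (b = -2*(1 - 1*0) = -2*(1 + 0) = -2*1 = -2)
(b*(-9 + 2))*(-5 - 1*1) = (-2*(-9 + 2))*(-5 - 1*1) = (-2*(-7))*(-5 - 1) = 14*(-6) = -84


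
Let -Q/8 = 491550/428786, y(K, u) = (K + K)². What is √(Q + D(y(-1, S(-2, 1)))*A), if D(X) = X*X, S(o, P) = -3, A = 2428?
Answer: 2*√446300464377538/214393 ≈ 197.08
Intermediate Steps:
y(K, u) = 4*K² (y(K, u) = (2*K)² = 4*K²)
D(X) = X²
Q = -1966200/214393 (Q = -3932400/428786 = -8*245775/214393 = -1966200/214393 ≈ -9.1710)
√(Q + D(y(-1, S(-2, 1)))*A) = √(-1966200/214393 + (4*(-1)²)²*2428) = √(-1966200/214393 + (4*1)²*2428) = √(-1966200/214393 + 4²*2428) = √(-1966200/214393 + 16*2428) = √(-1966200/214393 + 38848) = √(8326773064/214393) = 2*√446300464377538/214393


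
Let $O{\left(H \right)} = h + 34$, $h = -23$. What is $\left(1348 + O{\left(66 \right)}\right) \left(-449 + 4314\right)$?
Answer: $5252535$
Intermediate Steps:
$O{\left(H \right)} = 11$ ($O{\left(H \right)} = -23 + 34 = 11$)
$\left(1348 + O{\left(66 \right)}\right) \left(-449 + 4314\right) = \left(1348 + 11\right) \left(-449 + 4314\right) = 1359 \cdot 3865 = 5252535$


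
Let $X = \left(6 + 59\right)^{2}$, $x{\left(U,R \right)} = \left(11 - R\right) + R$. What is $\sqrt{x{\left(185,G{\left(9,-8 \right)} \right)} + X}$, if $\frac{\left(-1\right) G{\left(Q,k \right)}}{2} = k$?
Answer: $2 \sqrt{1059} \approx 65.085$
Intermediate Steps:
$G{\left(Q,k \right)} = - 2 k$
$x{\left(U,R \right)} = 11$
$X = 4225$ ($X = 65^{2} = 4225$)
$\sqrt{x{\left(185,G{\left(9,-8 \right)} \right)} + X} = \sqrt{11 + 4225} = \sqrt{4236} = 2 \sqrt{1059}$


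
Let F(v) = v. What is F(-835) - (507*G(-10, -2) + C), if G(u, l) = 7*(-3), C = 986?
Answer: 8826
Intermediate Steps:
G(u, l) = -21
F(-835) - (507*G(-10, -2) + C) = -835 - (507*(-21) + 986) = -835 - (-10647 + 986) = -835 - 1*(-9661) = -835 + 9661 = 8826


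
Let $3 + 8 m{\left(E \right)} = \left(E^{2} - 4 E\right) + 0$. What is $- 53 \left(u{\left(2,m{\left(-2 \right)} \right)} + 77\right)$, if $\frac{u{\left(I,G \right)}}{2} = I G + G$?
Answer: $- \frac{17755}{4} \approx -4438.8$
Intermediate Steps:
$m{\left(E \right)} = - \frac{3}{8} - \frac{E}{2} + \frac{E^{2}}{8}$ ($m{\left(E \right)} = - \frac{3}{8} + \frac{\left(E^{2} - 4 E\right) + 0}{8} = - \frac{3}{8} + \frac{E^{2} - 4 E}{8} = - \frac{3}{8} + \left(- \frac{E}{2} + \frac{E^{2}}{8}\right) = - \frac{3}{8} - \frac{E}{2} + \frac{E^{2}}{8}$)
$u{\left(I,G \right)} = 2 G + 2 G I$ ($u{\left(I,G \right)} = 2 \left(I G + G\right) = 2 \left(G I + G\right) = 2 \left(G + G I\right) = 2 G + 2 G I$)
$- 53 \left(u{\left(2,m{\left(-2 \right)} \right)} + 77\right) = - 53 \left(2 \left(- \frac{3}{8} - -1 + \frac{\left(-2\right)^{2}}{8}\right) \left(1 + 2\right) + 77\right) = - 53 \left(2 \left(- \frac{3}{8} + 1 + \frac{1}{8} \cdot 4\right) 3 + 77\right) = - 53 \left(2 \left(- \frac{3}{8} + 1 + \frac{1}{2}\right) 3 + 77\right) = - 53 \left(2 \cdot \frac{9}{8} \cdot 3 + 77\right) = - 53 \left(\frac{27}{4} + 77\right) = \left(-53\right) \frac{335}{4} = - \frac{17755}{4}$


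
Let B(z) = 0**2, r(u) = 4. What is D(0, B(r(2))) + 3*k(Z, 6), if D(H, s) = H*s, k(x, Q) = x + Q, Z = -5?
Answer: 3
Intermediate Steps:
B(z) = 0
k(x, Q) = Q + x
D(0, B(r(2))) + 3*k(Z, 6) = 0*0 + 3*(6 - 5) = 0 + 3*1 = 0 + 3 = 3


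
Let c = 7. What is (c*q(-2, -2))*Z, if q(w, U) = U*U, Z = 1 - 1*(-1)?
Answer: 56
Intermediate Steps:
Z = 2 (Z = 1 + 1 = 2)
q(w, U) = U²
(c*q(-2, -2))*Z = (7*(-2)²)*2 = (7*4)*2 = 28*2 = 56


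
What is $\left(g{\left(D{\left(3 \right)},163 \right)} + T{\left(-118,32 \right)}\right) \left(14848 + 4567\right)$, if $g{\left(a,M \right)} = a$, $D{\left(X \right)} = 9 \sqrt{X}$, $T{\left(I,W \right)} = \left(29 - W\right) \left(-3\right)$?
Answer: $174735 + 174735 \sqrt{3} \approx 4.7739 \cdot 10^{5}$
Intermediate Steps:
$T{\left(I,W \right)} = -87 + 3 W$
$\left(g{\left(D{\left(3 \right)},163 \right)} + T{\left(-118,32 \right)}\right) \left(14848 + 4567\right) = \left(9 \sqrt{3} + \left(-87 + 3 \cdot 32\right)\right) \left(14848 + 4567\right) = \left(9 \sqrt{3} + \left(-87 + 96\right)\right) 19415 = \left(9 \sqrt{3} + 9\right) 19415 = \left(9 + 9 \sqrt{3}\right) 19415 = 174735 + 174735 \sqrt{3}$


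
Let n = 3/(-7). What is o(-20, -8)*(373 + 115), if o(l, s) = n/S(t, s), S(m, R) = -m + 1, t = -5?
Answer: -244/7 ≈ -34.857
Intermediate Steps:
S(m, R) = 1 - m
n = -3/7 (n = 3*(-⅐) = -3/7 ≈ -0.42857)
o(l, s) = -1/14 (o(l, s) = -3/(7*(1 - 1*(-5))) = -3/(7*(1 + 5)) = -3/7/6 = -3/7*⅙ = -1/14)
o(-20, -8)*(373 + 115) = -(373 + 115)/14 = -1/14*488 = -244/7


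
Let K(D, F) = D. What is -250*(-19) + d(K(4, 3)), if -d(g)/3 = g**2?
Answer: 4702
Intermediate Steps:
d(g) = -3*g**2
-250*(-19) + d(K(4, 3)) = -250*(-19) - 3*4**2 = 4750 - 3*16 = 4750 - 48 = 4702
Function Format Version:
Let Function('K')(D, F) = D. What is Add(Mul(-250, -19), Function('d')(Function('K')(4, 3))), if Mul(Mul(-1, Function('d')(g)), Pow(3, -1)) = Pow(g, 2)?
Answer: 4702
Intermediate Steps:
Function('d')(g) = Mul(-3, Pow(g, 2))
Add(Mul(-250, -19), Function('d')(Function('K')(4, 3))) = Add(Mul(-250, -19), Mul(-3, Pow(4, 2))) = Add(4750, Mul(-3, 16)) = Add(4750, -48) = 4702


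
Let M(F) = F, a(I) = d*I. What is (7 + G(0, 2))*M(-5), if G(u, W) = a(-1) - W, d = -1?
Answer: -30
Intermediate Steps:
a(I) = -I
G(u, W) = 1 - W (G(u, W) = -1*(-1) - W = 1 - W)
(7 + G(0, 2))*M(-5) = (7 + (1 - 1*2))*(-5) = (7 + (1 - 2))*(-5) = (7 - 1)*(-5) = 6*(-5) = -30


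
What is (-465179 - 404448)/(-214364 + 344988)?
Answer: -869627/130624 ≈ -6.6575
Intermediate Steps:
(-465179 - 404448)/(-214364 + 344988) = -869627/130624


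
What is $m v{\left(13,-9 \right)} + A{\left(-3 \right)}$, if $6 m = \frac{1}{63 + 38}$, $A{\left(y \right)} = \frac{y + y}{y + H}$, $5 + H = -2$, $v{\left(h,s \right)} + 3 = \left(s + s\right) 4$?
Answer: $\frac{481}{1010} \approx 0.47624$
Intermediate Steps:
$v{\left(h,s \right)} = -3 + 8 s$ ($v{\left(h,s \right)} = -3 + \left(s + s\right) 4 = -3 + 2 s 4 = -3 + 8 s$)
$H = -7$ ($H = -5 - 2 = -7$)
$A{\left(y \right)} = \frac{2 y}{-7 + y}$ ($A{\left(y \right)} = \frac{y + y}{y - 7} = \frac{2 y}{-7 + y}$)
$m = \frac{1}{606}$ ($m = \frac{1}{6 \left(63 + 38\right)} = \frac{1}{6 \cdot 101} = \frac{1}{6} \cdot \frac{1}{101} = \frac{1}{606} \approx 0.0016502$)
$m v{\left(13,-9 \right)} + A{\left(-3 \right)} = \frac{-3 + 8 \left(-9\right)}{606} + 2 \left(-3\right) \frac{1}{-7 - 3} = \frac{-3 - 72}{606} + 2 \left(-3\right) \frac{1}{-10} = \frac{1}{606} \left(-75\right) + 2 \left(-3\right) \left(- \frac{1}{10}\right) = - \frac{25}{202} + \frac{3}{5} = \frac{481}{1010}$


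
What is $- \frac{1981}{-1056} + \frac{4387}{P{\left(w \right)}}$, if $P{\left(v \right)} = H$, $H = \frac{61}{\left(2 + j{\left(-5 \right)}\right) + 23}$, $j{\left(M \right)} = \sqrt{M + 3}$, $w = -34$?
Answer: $\frac{115937641}{64416} + \frac{4387 i \sqrt{2}}{61} \approx 1799.8 + 101.71 i$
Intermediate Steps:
$j{\left(M \right)} = \sqrt{3 + M}$
$H = \frac{61}{25 + i \sqrt{2}}$ ($H = \frac{61}{\left(2 + \sqrt{3 - 5}\right) + 23} = \frac{61}{\left(2 + \sqrt{-2}\right) + 23} = \frac{61}{\left(2 + i \sqrt{2}\right) + 23} = \frac{61}{25 + i \sqrt{2}} \approx 2.4322 - 0.13759 i$)
$P{\left(v \right)} = \frac{1525}{627} - \frac{61 i \sqrt{2}}{627}$
$- \frac{1981}{-1056} + \frac{4387}{P{\left(w \right)}} = - \frac{1981}{-1056} + \frac{4387}{\frac{1525}{627} - \frac{61 i \sqrt{2}}{627}} = \left(-1981\right) \left(- \frac{1}{1056}\right) + \frac{4387}{\frac{1525}{627} - \frac{61 i \sqrt{2}}{627}} = \frac{1981}{1056} + \frac{4387}{\frac{1525}{627} - \frac{61 i \sqrt{2}}{627}}$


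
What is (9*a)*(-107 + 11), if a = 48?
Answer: -41472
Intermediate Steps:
(9*a)*(-107 + 11) = (9*48)*(-107 + 11) = 432*(-96) = -41472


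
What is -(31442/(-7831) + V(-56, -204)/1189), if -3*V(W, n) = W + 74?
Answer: 912964/227099 ≈ 4.0201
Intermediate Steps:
V(W, n) = -74/3 - W/3 (V(W, n) = -(W + 74)/3 = -(74 + W)/3 = -74/3 - W/3)
-(31442/(-7831) + V(-56, -204)/1189) = -(31442/(-7831) + (-74/3 - ⅓*(-56))/1189) = -(31442*(-1/7831) + (-74/3 + 56/3)*(1/1189)) = -(-31442/7831 - 6*1/1189) = -(-31442/7831 - 6/1189) = -1*(-912964/227099) = 912964/227099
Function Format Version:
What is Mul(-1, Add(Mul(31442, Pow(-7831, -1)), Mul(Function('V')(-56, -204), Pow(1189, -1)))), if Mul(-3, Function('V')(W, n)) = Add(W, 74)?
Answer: Rational(912964, 227099) ≈ 4.0201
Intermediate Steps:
Function('V')(W, n) = Add(Rational(-74, 3), Mul(Rational(-1, 3), W)) (Function('V')(W, n) = Mul(Rational(-1, 3), Add(W, 74)) = Mul(Rational(-1, 3), Add(74, W)) = Add(Rational(-74, 3), Mul(Rational(-1, 3), W)))
Mul(-1, Add(Mul(31442, Pow(-7831, -1)), Mul(Function('V')(-56, -204), Pow(1189, -1)))) = Mul(-1, Add(Mul(31442, Pow(-7831, -1)), Mul(Add(Rational(-74, 3), Mul(Rational(-1, 3), -56)), Pow(1189, -1)))) = Mul(-1, Add(Mul(31442, Rational(-1, 7831)), Mul(Add(Rational(-74, 3), Rational(56, 3)), Rational(1, 1189)))) = Mul(-1, Add(Rational(-31442, 7831), Mul(-6, Rational(1, 1189)))) = Mul(-1, Add(Rational(-31442, 7831), Rational(-6, 1189))) = Mul(-1, Rational(-912964, 227099)) = Rational(912964, 227099)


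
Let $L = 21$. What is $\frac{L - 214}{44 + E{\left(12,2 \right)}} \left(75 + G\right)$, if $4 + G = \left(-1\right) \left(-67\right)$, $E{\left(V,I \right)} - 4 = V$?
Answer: $- \frac{4439}{10} \approx -443.9$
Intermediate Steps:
$E{\left(V,I \right)} = 4 + V$
$G = 63$ ($G = -4 - -67 = -4 + 67 = 63$)
$\frac{L - 214}{44 + E{\left(12,2 \right)}} \left(75 + G\right) = \frac{21 - 214}{44 + \left(4 + 12\right)} \left(75 + 63\right) = - \frac{193}{44 + 16} \cdot 138 = - \frac{193}{60} \cdot 138 = \left(-193\right) \frac{1}{60} \cdot 138 = \left(- \frac{193}{60}\right) 138 = - \frac{4439}{10}$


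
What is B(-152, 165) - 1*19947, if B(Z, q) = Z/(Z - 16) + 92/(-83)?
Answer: -34767976/1743 ≈ -19947.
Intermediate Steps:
B(Z, q) = -92/83 + Z/(-16 + Z) (B(Z, q) = Z/(-16 + Z) + 92*(-1/83) = Z/(-16 + Z) - 92/83 = -92/83 + Z/(-16 + Z))
B(-152, 165) - 1*19947 = (1472 - 9*(-152))/(83*(-16 - 152)) - 1*19947 = (1/83)*(1472 + 1368)/(-168) - 19947 = (1/83)*(-1/168)*2840 - 19947 = -355/1743 - 19947 = -34767976/1743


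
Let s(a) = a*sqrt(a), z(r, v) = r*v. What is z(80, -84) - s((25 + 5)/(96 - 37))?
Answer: -6720 - 30*sqrt(1770)/3481 ≈ -6720.4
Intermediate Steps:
s(a) = a**(3/2)
z(80, -84) - s((25 + 5)/(96 - 37)) = 80*(-84) - ((25 + 5)/(96 - 37))**(3/2) = -6720 - (30/59)**(3/2) = -6720 - 30*sqrt(1770)/3481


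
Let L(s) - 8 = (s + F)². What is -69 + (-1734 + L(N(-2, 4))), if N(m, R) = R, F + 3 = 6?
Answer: -1746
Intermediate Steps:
F = 3 (F = -3 + 6 = 3)
L(s) = 8 + (3 + s)² (L(s) = 8 + (s + 3)² = 8 + (3 + s)²)
-69 + (-1734 + L(N(-2, 4))) = -69 + (-1734 + (8 + (3 + 4)²)) = -69 + (-1734 + (8 + 7²)) = -69 + (-1734 + (8 + 49)) = -69 + (-1734 + 57) = -69 - 1677 = -1746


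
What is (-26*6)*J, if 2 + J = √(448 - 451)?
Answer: 312 - 156*I*√3 ≈ 312.0 - 270.2*I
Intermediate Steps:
J = -2 + I*√3 (J = -2 + √(448 - 451) = -2 + √(-3) = -2 + I*√3 ≈ -2.0 + 1.732*I)
(-26*6)*J = (-26*6)*(-2 + I*√3) = -156*(-2 + I*√3) = 312 - 156*I*√3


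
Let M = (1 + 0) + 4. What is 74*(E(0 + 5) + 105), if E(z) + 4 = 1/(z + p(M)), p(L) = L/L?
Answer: 22459/3 ≈ 7486.3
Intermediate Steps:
M = 5 (M = 1 + 4 = 5)
p(L) = 1
E(z) = -4 + 1/(1 + z) (E(z) = -4 + 1/(z + 1) = -4 + 1/(1 + z))
74*(E(0 + 5) + 105) = 74*((-3 - 4*(0 + 5))/(1 + (0 + 5)) + 105) = 74*((-3 - 4*5)/(1 + 5) + 105) = 74*((-3 - 20)/6 + 105) = 74*((⅙)*(-23) + 105) = 74*(-23/6 + 105) = 74*(607/6) = 22459/3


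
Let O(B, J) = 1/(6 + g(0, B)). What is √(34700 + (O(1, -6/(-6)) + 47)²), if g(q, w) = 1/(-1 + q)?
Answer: 2*√230799/5 ≈ 192.17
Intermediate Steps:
O(B, J) = ⅕ (O(B, J) = 1/(6 + 1/(-1 + 0)) = 1/(6 + 1/(-1)) = 1/(6 - 1) = 1/5 = ⅕)
√(34700 + (O(1, -6/(-6)) + 47)²) = √(34700 + (⅕ + 47)²) = √(34700 + (236/5)²) = √(34700 + 55696/25) = √(923196/25) = 2*√230799/5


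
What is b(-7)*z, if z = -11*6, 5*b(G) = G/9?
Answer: 154/15 ≈ 10.267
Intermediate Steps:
b(G) = G/45 (b(G) = (G/9)/5 = G/45)
z = -66
b(-7)*z = ((1/45)*(-7))*(-66) = -7/45*(-66) = 154/15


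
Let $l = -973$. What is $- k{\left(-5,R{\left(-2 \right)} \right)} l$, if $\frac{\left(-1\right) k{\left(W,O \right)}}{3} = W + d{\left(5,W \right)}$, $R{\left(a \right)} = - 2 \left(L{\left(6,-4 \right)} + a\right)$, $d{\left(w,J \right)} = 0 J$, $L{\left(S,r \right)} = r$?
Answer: $14595$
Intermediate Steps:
$d{\left(w,J \right)} = 0$
$R{\left(a \right)} = 8 - 2 a$ ($R{\left(a \right)} = - 2 \left(-4 + a\right) = 8 - 2 a$)
$k{\left(W,O \right)} = - 3 W$ ($k{\left(W,O \right)} = - 3 \left(W + 0\right) = - 3 W$)
$- k{\left(-5,R{\left(-2 \right)} \right)} l = - \left(-3\right) \left(-5\right) \left(-973\right) = - 15 \left(-973\right) = \left(-1\right) \left(-14595\right) = 14595$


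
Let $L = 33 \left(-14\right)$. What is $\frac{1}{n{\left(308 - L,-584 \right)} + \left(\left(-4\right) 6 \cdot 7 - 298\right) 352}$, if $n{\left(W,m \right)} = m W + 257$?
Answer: $- \frac{1}{613455} \approx -1.6301 \cdot 10^{-6}$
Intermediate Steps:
$L = -462$
$n{\left(W,m \right)} = 257 + W m$ ($n{\left(W,m \right)} = W m + 257 = 257 + W m$)
$\frac{1}{n{\left(308 - L,-584 \right)} + \left(\left(-4\right) 6 \cdot 7 - 298\right) 352} = \frac{1}{\left(257 + \left(308 - -462\right) \left(-584\right)\right) + \left(\left(-4\right) 6 \cdot 7 - 298\right) 352} = \frac{1}{\left(257 + \left(308 + 462\right) \left(-584\right)\right) + \left(\left(-24\right) 7 - 298\right) 352} = \frac{1}{\left(257 + 770 \left(-584\right)\right) + \left(-168 - 298\right) 352} = \frac{1}{\left(257 - 449680\right) - 164032} = \frac{1}{-449423 - 164032} = \frac{1}{-613455} = - \frac{1}{613455}$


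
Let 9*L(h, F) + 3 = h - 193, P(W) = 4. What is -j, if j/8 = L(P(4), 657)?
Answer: 512/3 ≈ 170.67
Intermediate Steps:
L(h, F) = -196/9 + h/9 (L(h, F) = -1/3 + (h - 193)/9 = -1/3 + (-193 + h)/9 = -1/3 + (-193/9 + h/9) = -196/9 + h/9)
j = -512/3 (j = 8*(-196/9 + (1/9)*4) = 8*(-196/9 + 4/9) = 8*(-64/3) = -512/3 ≈ -170.67)
-j = -1*(-512/3) = 512/3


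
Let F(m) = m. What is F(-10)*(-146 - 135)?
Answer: 2810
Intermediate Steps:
F(-10)*(-146 - 135) = -10*(-146 - 135) = -10*(-281) = 2810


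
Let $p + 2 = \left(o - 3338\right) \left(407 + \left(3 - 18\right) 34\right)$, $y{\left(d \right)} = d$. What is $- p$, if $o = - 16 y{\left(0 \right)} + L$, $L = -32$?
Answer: $-347108$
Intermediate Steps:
$o = -32$ ($o = \left(-16\right) 0 - 32 = 0 - 32 = -32$)
$p = 347108$ ($p = -2 + \left(-32 - 3338\right) \left(407 + \left(3 - 18\right) 34\right) = -2 - 3370 \left(407 - 510\right) = -2 - -347110 = -2 + 347110 = 347108$)
$- p = \left(-1\right) 347108 = -347108$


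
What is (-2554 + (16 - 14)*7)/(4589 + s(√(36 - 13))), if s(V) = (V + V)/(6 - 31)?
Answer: -7285037500/13161825533 - 127000*√23/13161825533 ≈ -0.55354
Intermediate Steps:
s(V) = -2*V/25 (s(V) = (2*V)/(-25) = (2*V)*(-1/25) = -2*V/25)
(-2554 + (16 - 14)*7)/(4589 + s(√(36 - 13))) = (-2554 + (16 - 14)*7)/(4589 - 2*√(36 - 13)/25) = (-2554 + 2*7)/(4589 - 2*√23/25) = (-2554 + 14)/(4589 - 2*√23/25) = -2540/(4589 - 2*√23/25)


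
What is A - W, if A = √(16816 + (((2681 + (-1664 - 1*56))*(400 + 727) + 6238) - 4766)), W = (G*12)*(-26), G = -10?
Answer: -3120 + √1101335 ≈ -2070.6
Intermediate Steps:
W = 3120 (W = -10*12*(-26) = -120*(-26) = 3120)
A = √1101335 (A = √(16816 + (((2681 + (-1664 - 56))*1127 + 6238) - 4766)) = √(16816 + (((2681 - 1720)*1127 + 6238) - 4766)) = √(16816 + ((961*1127 + 6238) - 4766)) = √(16816 + ((1083047 + 6238) - 4766)) = √(16816 + (1089285 - 4766)) = √(16816 + 1084519) = √1101335 ≈ 1049.4)
A - W = √1101335 - 1*3120 = √1101335 - 3120 = -3120 + √1101335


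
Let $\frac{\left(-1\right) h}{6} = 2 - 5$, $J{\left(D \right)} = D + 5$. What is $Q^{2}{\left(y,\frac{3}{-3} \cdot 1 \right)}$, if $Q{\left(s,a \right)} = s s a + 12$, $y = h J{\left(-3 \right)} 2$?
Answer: $26749584$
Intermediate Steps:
$J{\left(D \right)} = 5 + D$
$h = 18$ ($h = - 6 \left(2 - 5\right) = \left(-6\right) \left(-3\right) = 18$)
$y = 72$ ($y = 18 \left(5 - 3\right) 2 = 18 \cdot 2 \cdot 2 = 36 \cdot 2 = 72$)
$Q{\left(s,a \right)} = 12 + a s^{2}$ ($Q{\left(s,a \right)} = s^{2} a + 12 = a s^{2} + 12 = 12 + a s^{2}$)
$Q^{2}{\left(y,\frac{3}{-3} \cdot 1 \right)} = \left(12 + \frac{3}{-3} \cdot 1 \cdot 72^{2}\right)^{2} = \left(12 + 3 \left(- \frac{1}{3}\right) 1 \cdot 5184\right)^{2} = \left(12 + \left(-1\right) 1 \cdot 5184\right)^{2} = \left(12 - 5184\right)^{2} = \left(-5172\right)^{2} = 26749584$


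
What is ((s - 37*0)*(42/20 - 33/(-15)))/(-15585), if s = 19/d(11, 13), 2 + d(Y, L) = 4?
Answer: -817/311700 ≈ -0.0026211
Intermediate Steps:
d(Y, L) = 2 (d(Y, L) = -2 + 4 = 2)
s = 19/2 ≈ 9.5000
((s - 37*0)*(42/20 - 33/(-15)))/(-15585) = ((19/2 - 37*0)*(42/20 - 33/(-15)))/(-15585) = ((19/2 + 0)*(42*(1/20) - 33*(-1/15)))*(-1/15585) = (19*(21/10 + 11/5)/2)*(-1/15585) = ((19/2)*(43/10))*(-1/15585) = (817/20)*(-1/15585) = -817/311700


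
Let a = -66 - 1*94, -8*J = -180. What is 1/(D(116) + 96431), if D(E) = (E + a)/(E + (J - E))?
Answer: 45/4339307 ≈ 1.0370e-5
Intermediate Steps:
J = 45/2 (J = -⅛*(-180) = 45/2 ≈ 22.500)
a = -160 (a = -66 - 94 = -160)
D(E) = -64/9 + 2*E/45 (D(E) = (E - 160)/(E + (45/2 - E)) = (-160 + E)/(45/2) = (-160 + E)*(2/45) = -64/9 + 2*E/45)
1/(D(116) + 96431) = 1/((-64/9 + (2/45)*116) + 96431) = 1/((-64/9 + 232/45) + 96431) = 1/(-88/45 + 96431) = 1/(4339307/45) = 45/4339307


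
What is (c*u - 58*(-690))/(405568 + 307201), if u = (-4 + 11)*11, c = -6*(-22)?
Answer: 50184/712769 ≈ 0.070407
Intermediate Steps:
c = 132
u = 77 (u = 7*11 = 77)
(c*u - 58*(-690))/(405568 + 307201) = (132*77 - 58*(-690))/(405568 + 307201) = (10164 + 40020)/712769 = 50184*(1/712769) = 50184/712769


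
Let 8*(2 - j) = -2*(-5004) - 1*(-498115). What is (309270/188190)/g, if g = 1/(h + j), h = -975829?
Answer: -85716644351/50184 ≈ -1.7080e+6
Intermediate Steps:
j = -508107/8 (j = 2 - (-2*(-5004) - 1*(-498115))/8 = 2 - (10008 + 498115)/8 = 2 - 1/8*508123 = 2 - 508123/8 = -508107/8 ≈ -63513.)
g = -8/8314739 (g = 1/(-975829 - 508107/8) = 1/(-8314739/8) = -8/8314739 ≈ -9.6215e-7)
(309270/188190)/g = (309270/188190)/(-8/8314739) = (309270*(1/188190))*(-8314739/8) = (10309/6273)*(-8314739/8) = -85716644351/50184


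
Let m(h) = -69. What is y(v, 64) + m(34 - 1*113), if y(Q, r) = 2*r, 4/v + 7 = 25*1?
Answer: 59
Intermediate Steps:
v = 2/9 (v = 4/(-7 + 25*1) = 4/(-7 + 25) = 4/18 = 4*(1/18) = 2/9 ≈ 0.22222)
y(v, 64) + m(34 - 1*113) = 2*64 - 69 = 128 - 69 = 59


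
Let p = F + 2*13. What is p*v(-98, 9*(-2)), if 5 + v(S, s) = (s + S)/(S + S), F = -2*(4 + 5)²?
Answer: 29376/49 ≈ 599.51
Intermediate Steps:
F = -162 (F = -2*9² = -2*81 = -162)
p = -136 (p = -162 + 2*13 = -162 + 26 = -136)
v(S, s) = -5 + (S + s)/(2*S) (v(S, s) = -5 + (s + S)/(S + S) = -5 + (S + s)/((2*S)) = -5 + (S + s)*(1/(2*S)) = -5 + (S + s)/(2*S))
p*v(-98, 9*(-2)) = -68*(9*(-2) - 9*(-98))/(-98) = -68*(-1)*(-18 + 882)/98 = -68*(-1)*864/98 = -136*(-216/49) = 29376/49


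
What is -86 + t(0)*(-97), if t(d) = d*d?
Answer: -86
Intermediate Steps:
t(d) = d²
-86 + t(0)*(-97) = -86 + 0²*(-97) = -86 + 0*(-97) = -86 + 0 = -86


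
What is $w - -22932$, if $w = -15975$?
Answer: $6957$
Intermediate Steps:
$w - -22932 = -15975 - -22932 = -15975 + 22932 = 6957$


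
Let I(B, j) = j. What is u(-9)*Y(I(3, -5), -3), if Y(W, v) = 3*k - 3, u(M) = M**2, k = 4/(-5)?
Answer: -2187/5 ≈ -437.40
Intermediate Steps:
k = -4/5 (k = 4*(-1/5) = -4/5 ≈ -0.80000)
Y(W, v) = -27/5 (Y(W, v) = 3*(-4/5) - 3 = -12/5 - 3 = -27/5)
u(-9)*Y(I(3, -5), -3) = (-9)**2*(-27/5) = 81*(-27/5) = -2187/5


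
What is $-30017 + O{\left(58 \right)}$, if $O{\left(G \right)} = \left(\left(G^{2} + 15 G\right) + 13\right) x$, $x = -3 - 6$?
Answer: $-68240$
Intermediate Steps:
$x = -9$
$O{\left(G \right)} = -117 - 135 G - 9 G^{2}$ ($O{\left(G \right)} = \left(\left(G^{2} + 15 G\right) + 13\right) \left(-9\right) = \left(13 + G^{2} + 15 G\right) \left(-9\right) = -117 - 135 G - 9 G^{2}$)
$-30017 + O{\left(58 \right)} = -30017 - \left(7947 + 30276\right) = -30017 - 38223 = -68240$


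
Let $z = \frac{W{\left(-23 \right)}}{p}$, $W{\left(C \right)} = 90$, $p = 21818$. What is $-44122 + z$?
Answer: $- \frac{481326853}{10909} \approx -44122.0$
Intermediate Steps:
$z = \frac{45}{10909}$ ($z = \frac{90}{21818} = 90 \cdot \frac{1}{21818} = \frac{45}{10909} \approx 0.004125$)
$-44122 + z = -44122 + \frac{45}{10909} = - \frac{481326853}{10909}$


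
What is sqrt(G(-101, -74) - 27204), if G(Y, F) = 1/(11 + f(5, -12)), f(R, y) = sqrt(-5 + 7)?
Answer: sqrt(-299243 - 27204*sqrt(2))/sqrt(11 + sqrt(2)) ≈ 164.94*I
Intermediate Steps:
f(R, y) = sqrt(2)
G(Y, F) = 1/(11 + sqrt(2))
sqrt(G(-101, -74) - 27204) = sqrt((11/119 - sqrt(2)/119) - 27204) = sqrt(-3237265/119 - sqrt(2)/119)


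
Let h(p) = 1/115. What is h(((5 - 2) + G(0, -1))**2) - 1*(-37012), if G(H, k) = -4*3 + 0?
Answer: 4256381/115 ≈ 37012.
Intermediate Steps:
G(H, k) = -12 (G(H, k) = -12 + 0 = -12)
h(p) = 1/115
h(((5 - 2) + G(0, -1))**2) - 1*(-37012) = 1/115 - 1*(-37012) = 1/115 + 37012 = 4256381/115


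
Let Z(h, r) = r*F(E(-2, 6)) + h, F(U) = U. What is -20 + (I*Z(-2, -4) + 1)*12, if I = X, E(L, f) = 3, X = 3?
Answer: -512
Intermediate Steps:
I = 3
Z(h, r) = h + 3*r (Z(h, r) = r*3 + h = 3*r + h = h + 3*r)
-20 + (I*Z(-2, -4) + 1)*12 = -20 + (3*(-2 + 3*(-4)) + 1)*12 = -20 + (3*(-2 - 12) + 1)*12 = -20 + (3*(-14) + 1)*12 = -20 + (-42 + 1)*12 = -20 - 41*12 = -20 - 492 = -512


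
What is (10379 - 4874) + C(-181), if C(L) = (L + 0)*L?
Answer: 38266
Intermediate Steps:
C(L) = L² (C(L) = L*L = L²)
(10379 - 4874) + C(-181) = (10379 - 4874) + (-181)² = 5505 + 32761 = 38266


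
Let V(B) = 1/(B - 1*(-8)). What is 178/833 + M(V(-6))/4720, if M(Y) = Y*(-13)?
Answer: 1669491/7863520 ≈ 0.21231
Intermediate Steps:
V(B) = 1/(8 + B) (V(B) = 1/(B + 8) = 1/(8 + B))
M(Y) = -13*Y
178/833 + M(V(-6))/4720 = 178/833 - 13/(8 - 6)/4720 = 178*(1/833) - 13/2*(1/4720) = 178/833 - 13*½*(1/4720) = 178/833 - 13/2*1/4720 = 178/833 - 13/9440 = 1669491/7863520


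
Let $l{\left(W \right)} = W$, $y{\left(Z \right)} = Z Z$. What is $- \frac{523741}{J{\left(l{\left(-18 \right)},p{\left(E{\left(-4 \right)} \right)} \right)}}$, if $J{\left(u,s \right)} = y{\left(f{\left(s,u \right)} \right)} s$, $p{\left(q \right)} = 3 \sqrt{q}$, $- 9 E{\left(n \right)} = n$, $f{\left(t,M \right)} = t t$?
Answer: $- \frac{523741}{32} \approx -16367.0$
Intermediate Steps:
$f{\left(t,M \right)} = t^{2}$
$E{\left(n \right)} = - \frac{n}{9}$
$y{\left(Z \right)} = Z^{2}$
$J{\left(u,s \right)} = s^{5}$ ($J{\left(u,s \right)} = \left(s^{2}\right)^{2} s = s^{4} s = s^{5}$)
$- \frac{523741}{J{\left(l{\left(-18 \right)},p{\left(E{\left(-4 \right)} \right)} \right)}} = - \frac{523741}{\left(3 \sqrt{\left(- \frac{1}{9}\right) \left(-4\right)}\right)^{5}} = - \frac{523741}{\left(3 \sqrt{\frac{4}{9}}\right)^{5}} = - \frac{523741}{\left(3 \cdot \frac{2}{3}\right)^{5}} = - \frac{523741}{2^{5}} = - \frac{523741}{32}$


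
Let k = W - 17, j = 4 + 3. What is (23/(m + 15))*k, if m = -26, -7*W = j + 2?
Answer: 2944/77 ≈ 38.234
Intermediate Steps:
j = 7
W = -9/7 (W = -(7 + 2)/7 = -⅐*9 = -9/7 ≈ -1.2857)
k = -128/7 (k = -9/7 - 17 = -128/7 ≈ -18.286)
(23/(m + 15))*k = (23/(-26 + 15))*(-128/7) = (23/(-11))*(-128/7) = (23*(-1/11))*(-128/7) = -23/11*(-128/7) = 2944/77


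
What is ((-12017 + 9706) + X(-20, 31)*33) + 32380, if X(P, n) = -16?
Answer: 29541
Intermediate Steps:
((-12017 + 9706) + X(-20, 31)*33) + 32380 = ((-12017 + 9706) - 16*33) + 32380 = (-2311 - 528) + 32380 = -2839 + 32380 = 29541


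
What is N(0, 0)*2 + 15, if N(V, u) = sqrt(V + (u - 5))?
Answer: 15 + 2*I*sqrt(5) ≈ 15.0 + 4.4721*I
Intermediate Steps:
N(V, u) = sqrt(-5 + V + u) (N(V, u) = sqrt(V + (-5 + u)) = sqrt(-5 + V + u))
N(0, 0)*2 + 15 = sqrt(-5 + 0 + 0)*2 + 15 = sqrt(-5)*2 + 15 = (I*sqrt(5))*2 + 15 = 2*I*sqrt(5) + 15 = 15 + 2*I*sqrt(5)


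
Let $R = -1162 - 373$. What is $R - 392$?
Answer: $-1927$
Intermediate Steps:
$R = -1535$
$R - 392 = -1535 - 392 = -1927$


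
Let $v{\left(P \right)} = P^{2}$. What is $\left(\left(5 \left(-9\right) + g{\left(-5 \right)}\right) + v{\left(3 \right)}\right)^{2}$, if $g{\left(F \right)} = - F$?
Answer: $961$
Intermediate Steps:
$\left(\left(5 \left(-9\right) + g{\left(-5 \right)}\right) + v{\left(3 \right)}\right)^{2} = \left(\left(5 \left(-9\right) - -5\right) + 3^{2}\right)^{2} = \left(\left(-45 + 5\right) + 9\right)^{2} = \left(-40 + 9\right)^{2} = \left(-31\right)^{2} = 961$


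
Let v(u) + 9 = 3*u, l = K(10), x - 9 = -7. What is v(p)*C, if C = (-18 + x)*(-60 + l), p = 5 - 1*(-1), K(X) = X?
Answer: 7200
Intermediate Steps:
x = 2 (x = 9 - 7 = 2)
l = 10
p = 6 (p = 5 + 1 = 6)
v(u) = -9 + 3*u
C = 800 (C = (-18 + 2)*(-60 + 10) = -16*(-50) = 800)
v(p)*C = (-9 + 3*6)*800 = (-9 + 18)*800 = 9*800 = 7200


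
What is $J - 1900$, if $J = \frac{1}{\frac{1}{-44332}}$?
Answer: $-46232$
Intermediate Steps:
$J = -44332$ ($J = \frac{1}{- \frac{1}{44332}} = -44332$)
$J - 1900 = -44332 - 1900 = -46232$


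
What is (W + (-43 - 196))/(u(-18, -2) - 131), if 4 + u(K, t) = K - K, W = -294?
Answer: 533/135 ≈ 3.9481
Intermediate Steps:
u(K, t) = -4 (u(K, t) = -4 + (K - K) = -4 + 0 = -4)
(W + (-43 - 196))/(u(-18, -2) - 131) = (-294 + (-43 - 196))/(-4 - 131) = (-294 - 239)/(-135) = -533*(-1/135) = 533/135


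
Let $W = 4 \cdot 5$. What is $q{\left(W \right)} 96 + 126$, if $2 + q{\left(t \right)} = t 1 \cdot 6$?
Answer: $11454$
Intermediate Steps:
$W = 20$
$q{\left(t \right)} = -2 + 6 t$ ($q{\left(t \right)} = -2 + t 1 \cdot 6 = -2 + t 6 = -2 + 6 t$)
$q{\left(W \right)} 96 + 126 = \left(-2 + 6 \cdot 20\right) 96 + 126 = \left(-2 + 120\right) 96 + 126 = 118 \cdot 96 + 126 = 11328 + 126 = 11454$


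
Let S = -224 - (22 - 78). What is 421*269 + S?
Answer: 113081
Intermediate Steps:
S = -168 (S = -224 - 1*(-56) = -224 + 56 = -168)
421*269 + S = 421*269 - 168 = 113249 - 168 = 113081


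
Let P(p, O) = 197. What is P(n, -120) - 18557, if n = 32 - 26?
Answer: -18360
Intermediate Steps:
n = 6
P(n, -120) - 18557 = 197 - 18557 = -18360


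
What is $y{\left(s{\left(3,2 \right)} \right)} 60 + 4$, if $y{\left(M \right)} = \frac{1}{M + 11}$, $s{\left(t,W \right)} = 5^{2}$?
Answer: $\frac{17}{3} \approx 5.6667$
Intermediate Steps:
$s{\left(t,W \right)} = 25$
$y{\left(M \right)} = \frac{1}{11 + M}$
$y{\left(s{\left(3,2 \right)} \right)} 60 + 4 = \frac{1}{11 + 25} \cdot 60 + 4 = \frac{1}{36} \cdot 60 + 4 = \frac{5}{3} + 4 = \frac{17}{3}$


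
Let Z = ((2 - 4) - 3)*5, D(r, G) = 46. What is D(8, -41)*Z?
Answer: -1150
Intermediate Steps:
Z = -25 (Z = (-2 - 3)*5 = -5*5 = -25)
D(8, -41)*Z = 46*(-25) = -1150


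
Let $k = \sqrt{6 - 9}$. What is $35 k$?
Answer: $35 i \sqrt{3} \approx 60.622 i$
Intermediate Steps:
$k = i \sqrt{3}$ ($k = \sqrt{-3} = i \sqrt{3} \approx 1.732 i$)
$35 k = 35 i \sqrt{3}$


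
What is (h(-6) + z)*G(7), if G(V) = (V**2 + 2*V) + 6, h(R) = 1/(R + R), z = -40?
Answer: -11063/4 ≈ -2765.8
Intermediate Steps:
h(R) = 1/(2*R)
G(V) = 6 + V**2 + 2*V
(h(-6) + z)*G(7) = ((1/2)/(-6) - 40)*(6 + 7**2 + 2*7) = ((1/2)*(-1/6) - 40)*(6 + 49 + 14) = (-1/12 - 40)*69 = -481/12*69 = -11063/4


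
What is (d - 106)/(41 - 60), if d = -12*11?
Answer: 238/19 ≈ 12.526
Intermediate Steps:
d = -132
(d - 106)/(41 - 60) = (-132 - 106)/(41 - 60) = -238/(-19) = -1/19*(-238) = 238/19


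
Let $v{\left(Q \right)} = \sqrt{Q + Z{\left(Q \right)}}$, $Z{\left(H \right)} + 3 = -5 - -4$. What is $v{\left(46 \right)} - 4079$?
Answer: $-4079 + \sqrt{42} \approx -4072.5$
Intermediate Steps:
$Z{\left(H \right)} = -4$ ($Z{\left(H \right)} = -3 - 1 = -4$)
$v{\left(Q \right)} = \sqrt{-4 + Q}$ ($v{\left(Q \right)} = \sqrt{Q - 4} = \sqrt{-4 + Q}$)
$v{\left(46 \right)} - 4079 = \sqrt{-4 + 46} - 4079 = \sqrt{42} - 4079 = -4079 + \sqrt{42}$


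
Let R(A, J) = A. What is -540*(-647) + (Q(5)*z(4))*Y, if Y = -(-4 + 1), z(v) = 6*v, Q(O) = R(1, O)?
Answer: 349452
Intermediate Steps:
Q(O) = 1
Y = 3 (Y = -1*(-3) = 3)
-540*(-647) + (Q(5)*z(4))*Y = -540*(-647) + (1*(6*4))*3 = 349380 + (1*24)*3 = 349380 + 24*3 = 349380 + 72 = 349452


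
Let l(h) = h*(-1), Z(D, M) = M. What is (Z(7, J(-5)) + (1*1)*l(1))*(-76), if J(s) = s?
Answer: 456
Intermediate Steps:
l(h) = -h
(Z(7, J(-5)) + (1*1)*l(1))*(-76) = (-5 + (1*1)*(-1*1))*(-76) = (-5 + 1*(-1))*(-76) = (-5 - 1)*(-76) = -6*(-76) = 456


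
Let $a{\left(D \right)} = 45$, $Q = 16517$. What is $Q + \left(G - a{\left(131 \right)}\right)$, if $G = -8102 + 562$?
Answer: $8932$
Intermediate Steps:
$G = -7540$
$Q + \left(G - a{\left(131 \right)}\right) = 16517 - 7585 = 8932$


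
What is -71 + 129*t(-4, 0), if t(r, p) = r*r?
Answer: 1993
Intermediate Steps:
t(r, p) = r**2
-71 + 129*t(-4, 0) = -71 + 129*(-4)**2 = -71 + 129*16 = -71 + 2064 = 1993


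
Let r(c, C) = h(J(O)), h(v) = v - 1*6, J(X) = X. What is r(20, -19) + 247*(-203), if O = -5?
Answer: -50152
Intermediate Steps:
h(v) = -6 + v (h(v) = v - 6 = -6 + v)
r(c, C) = -11 (r(c, C) = -6 - 5 = -11)
r(20, -19) + 247*(-203) = -11 + 247*(-203) = -11 - 50141 = -50152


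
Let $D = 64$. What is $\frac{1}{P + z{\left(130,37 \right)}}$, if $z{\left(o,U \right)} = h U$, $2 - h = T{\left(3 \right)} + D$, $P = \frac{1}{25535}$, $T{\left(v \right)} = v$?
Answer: $- \frac{25535}{61411674} \approx -0.0004158$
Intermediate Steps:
$P = \frac{1}{25535} \approx 3.9162 \cdot 10^{-5}$
$h = -65$ ($h = 2 - \left(3 + 64\right) = 2 - 67 = -65$)
$z{\left(o,U \right)} = - 65 U$
$\frac{1}{P + z{\left(130,37 \right)}} = \frac{1}{\frac{1}{25535} - 2405} = \frac{1}{- \frac{61411674}{25535}} = - \frac{25535}{61411674}$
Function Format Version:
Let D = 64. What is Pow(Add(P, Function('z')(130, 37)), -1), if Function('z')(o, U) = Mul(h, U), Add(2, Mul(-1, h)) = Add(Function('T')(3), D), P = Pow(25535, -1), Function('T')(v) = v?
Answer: Rational(-25535, 61411674) ≈ -0.00041580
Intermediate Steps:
P = Rational(1, 25535) ≈ 3.9162e-5
h = -65 (h = Add(2, Mul(-1, Add(3, 64))) = Add(2, Mul(-1, 67)) = Add(2, -67) = -65)
Function('z')(o, U) = Mul(-65, U)
Pow(Add(P, Function('z')(130, 37)), -1) = Pow(Add(Rational(1, 25535), Mul(-65, 37)), -1) = Pow(Add(Rational(1, 25535), -2405), -1) = Pow(Rational(-61411674, 25535), -1) = Rational(-25535, 61411674)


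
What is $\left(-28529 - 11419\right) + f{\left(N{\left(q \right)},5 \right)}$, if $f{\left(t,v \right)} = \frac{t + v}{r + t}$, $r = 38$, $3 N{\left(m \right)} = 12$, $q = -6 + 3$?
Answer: $- \frac{559269}{14} \approx -39948.0$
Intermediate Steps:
$q = -3$
$N{\left(m \right)} = 4$ ($N{\left(m \right)} = \frac{1}{3} \cdot 12 = 4$)
$f{\left(t,v \right)} = \frac{t + v}{38 + t}$
$\left(-28529 - 11419\right) + f{\left(N{\left(q \right)},5 \right)} = \left(-28529 - 11419\right) + \frac{4 + 5}{38 + 4} = -39948 + \frac{1}{42} \cdot 9 = -39948 + \frac{3}{14} = - \frac{559269}{14}$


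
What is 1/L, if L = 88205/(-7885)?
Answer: -1577/17641 ≈ -0.089394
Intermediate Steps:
L = -17641/1577 (L = 88205*(-1/7885) = -17641/1577 ≈ -11.186)
1/L = 1/(-17641/1577) = -1577/17641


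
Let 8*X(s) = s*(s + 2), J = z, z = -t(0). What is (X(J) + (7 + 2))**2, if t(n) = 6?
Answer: 144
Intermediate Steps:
z = -6 (z = -1*6 = -6)
J = -6
X(s) = s*(2 + s)/8 (X(s) = (s*(s + 2))/8 = (s*(2 + s))/8 = s*(2 + s)/8)
(X(J) + (7 + 2))**2 = ((1/8)*(-6)*(2 - 6) + (7 + 2))**2 = ((1/8)*(-6)*(-4) + 9)**2 = (3 + 9)**2 = 12**2 = 144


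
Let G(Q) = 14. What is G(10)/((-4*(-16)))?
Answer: 7/32 ≈ 0.21875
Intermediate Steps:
G(10)/((-4*(-16))) = 14/((-4*(-16))) = 14/64 = 14*(1/64) = 7/32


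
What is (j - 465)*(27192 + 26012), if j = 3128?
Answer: 141682252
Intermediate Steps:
(j - 465)*(27192 + 26012) = (3128 - 465)*(27192 + 26012) = 2663*53204 = 141682252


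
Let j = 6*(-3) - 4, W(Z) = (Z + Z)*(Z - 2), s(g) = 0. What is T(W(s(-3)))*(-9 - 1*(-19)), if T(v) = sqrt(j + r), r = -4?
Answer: 10*I*sqrt(26) ≈ 50.99*I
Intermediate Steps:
W(Z) = 2*Z*(-2 + Z) (W(Z) = (2*Z)*(-2 + Z) = 2*Z*(-2 + Z))
j = -22 (j = -18 - 4 = -22)
T(v) = I*sqrt(26) (T(v) = sqrt(-22 - 4) = sqrt(-26) = I*sqrt(26))
T(W(s(-3)))*(-9 - 1*(-19)) = (I*sqrt(26))*(-9 - 1*(-19)) = (I*sqrt(26))*(-9 + 19) = (I*sqrt(26))*10 = 10*I*sqrt(26)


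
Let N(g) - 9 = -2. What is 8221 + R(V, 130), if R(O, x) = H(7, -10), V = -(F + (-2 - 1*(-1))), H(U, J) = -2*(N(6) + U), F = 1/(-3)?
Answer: 8193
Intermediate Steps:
N(g) = 7 (N(g) = 9 - 2 = 7)
F = -1/3 ≈ -0.33333
H(U, J) = -14 - 2*U (H(U, J) = -2*(7 + U) = -14 - 2*U)
V = 4/3 (V = -(-1/3 + (-2 - 1*(-1))) = -(-1/3 + (-2 + 1)) = -(-1/3 - 1) = -1*(-4/3) = 4/3 ≈ 1.3333)
R(O, x) = -28 (R(O, x) = -14 - 2*7 = -14 - 14 = -28)
8221 + R(V, 130) = 8221 - 28 = 8193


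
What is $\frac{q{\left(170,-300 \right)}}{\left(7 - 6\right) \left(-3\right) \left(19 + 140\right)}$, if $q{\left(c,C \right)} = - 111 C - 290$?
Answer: $- \frac{33010}{477} \approx -69.203$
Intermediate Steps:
$q{\left(c,C \right)} = -290 - 111 C$
$\frac{q{\left(170,-300 \right)}}{\left(7 - 6\right) \left(-3\right) \left(19 + 140\right)} = \frac{-290 - -33300}{\left(7 - 6\right) \left(-3\right) \left(19 + 140\right)} = \frac{-290 + 33300}{1 \left(-3\right) 159} = \frac{33010}{\left(-3\right) 159} = \frac{33010}{-477} = 33010 \left(- \frac{1}{477}\right) = - \frac{33010}{477}$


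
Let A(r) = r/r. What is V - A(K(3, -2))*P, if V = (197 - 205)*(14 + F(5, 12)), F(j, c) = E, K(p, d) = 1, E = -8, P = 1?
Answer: -49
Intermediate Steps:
A(r) = 1
F(j, c) = -8
V = -48 (V = (197 - 205)*(14 - 8) = -8*6 = -48)
V - A(K(3, -2))*P = -48 - 1 = -49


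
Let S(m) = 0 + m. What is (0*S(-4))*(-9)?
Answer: 0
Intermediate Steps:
S(m) = m
(0*S(-4))*(-9) = (0*(-4))*(-9) = 0*(-9) = 0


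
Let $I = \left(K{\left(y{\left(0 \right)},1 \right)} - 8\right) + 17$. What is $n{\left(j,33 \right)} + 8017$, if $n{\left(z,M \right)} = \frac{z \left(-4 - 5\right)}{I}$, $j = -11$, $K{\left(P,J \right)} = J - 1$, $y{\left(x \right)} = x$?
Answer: $8028$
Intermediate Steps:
$K{\left(P,J \right)} = -1 + J$
$I = 9$ ($I = \left(\left(-1 + 1\right) - 8\right) + 17 = \left(0 - 8\right) + 17 = -8 + 17 = 9$)
$n{\left(z,M \right)} = - z$ ($n{\left(z,M \right)} = \frac{z \left(-4 - 5\right)}{9} = z \left(-9\right) \frac{1}{9} = - 9 z \frac{1}{9} = - z$)
$n{\left(j,33 \right)} + 8017 = \left(-1\right) \left(-11\right) + 8017 = 11 + 8017 = 8028$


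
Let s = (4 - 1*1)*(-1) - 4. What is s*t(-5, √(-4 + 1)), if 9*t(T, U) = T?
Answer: 35/9 ≈ 3.8889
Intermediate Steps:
t(T, U) = T/9
s = -7 (s = (4 - 1)*(-1) - 4 = 3*(-1) - 4 = -3 - 4 = -7)
s*t(-5, √(-4 + 1)) = -7*(-5)/9 = -7*(-5/9) = 35/9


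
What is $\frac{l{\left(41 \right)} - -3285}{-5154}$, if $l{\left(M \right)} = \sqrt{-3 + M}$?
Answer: $- \frac{1095}{1718} - \frac{\sqrt{38}}{5154} \approx -0.63857$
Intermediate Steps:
$\frac{l{\left(41 \right)} - -3285}{-5154} = \frac{\sqrt{-3 + 41} - -3285}{-5154} = \left(\sqrt{38} + 3285\right) \left(- \frac{1}{5154}\right) = \left(3285 + \sqrt{38}\right) \left(- \frac{1}{5154}\right) = - \frac{1095}{1718} - \frac{\sqrt{38}}{5154}$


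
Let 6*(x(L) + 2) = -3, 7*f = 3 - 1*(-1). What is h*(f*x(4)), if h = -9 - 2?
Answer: 110/7 ≈ 15.714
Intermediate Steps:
f = 4/7 (f = (3 - 1*(-1))/7 = (3 + 1)/7 = (⅐)*4 = 4/7 ≈ 0.57143)
x(L) = -5/2 (x(L) = -2 + (⅙)*(-3) = -2 - ½ = -5/2)
h = -11
h*(f*x(4)) = -44*(-5)/(7*2) = -11*(-10/7) = 110/7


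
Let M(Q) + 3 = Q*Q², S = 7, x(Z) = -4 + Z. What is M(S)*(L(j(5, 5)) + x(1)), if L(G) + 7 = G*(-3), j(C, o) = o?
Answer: -8500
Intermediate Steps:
L(G) = -7 - 3*G (L(G) = -7 + G*(-3) = -7 - 3*G)
M(Q) = -3 + Q³ (M(Q) = -3 + Q*Q² = -3 + Q³)
M(S)*(L(j(5, 5)) + x(1)) = (-3 + 7³)*((-7 - 3*5) + (-4 + 1)) = (-3 + 343)*((-7 - 15) - 3) = 340*(-22 - 3) = 340*(-25) = -8500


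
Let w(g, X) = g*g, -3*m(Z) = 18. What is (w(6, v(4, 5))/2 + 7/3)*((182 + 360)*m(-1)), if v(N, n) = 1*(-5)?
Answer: -66124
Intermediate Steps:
v(N, n) = -5
m(Z) = -6 (m(Z) = -1/3*18 = -6)
w(g, X) = g**2
(w(6, v(4, 5))/2 + 7/3)*((182 + 360)*m(-1)) = (6**2/2 + 7/3)*((182 + 360)*(-6)) = (36*(1/2) + 7*(1/3))*(542*(-6)) = (18 + 7/3)*(-3252) = (61/3)*(-3252) = -66124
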